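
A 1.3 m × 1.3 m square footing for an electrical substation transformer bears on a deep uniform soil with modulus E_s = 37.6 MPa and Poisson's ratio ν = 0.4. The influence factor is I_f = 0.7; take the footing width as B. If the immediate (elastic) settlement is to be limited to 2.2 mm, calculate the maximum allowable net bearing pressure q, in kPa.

E_s = 37.6 MPa = 37600 kPa.
S_e = q·B·(1−ν²)/E_s · I_f  ⇒  q = S_e·E_s / (B·(1−ν²)·I_f).
q = 0.0022 × 37600 / (1.3 × 0.84 × 0.7) = 108.2 kPa

q ≈ 108 kPa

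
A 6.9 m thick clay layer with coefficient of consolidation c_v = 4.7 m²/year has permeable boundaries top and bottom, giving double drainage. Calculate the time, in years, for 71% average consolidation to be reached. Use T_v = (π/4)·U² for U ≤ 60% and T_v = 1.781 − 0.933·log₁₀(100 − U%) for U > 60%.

t ≈ 1.05 years

Drainage path length: H_d = H/2 = 3.45 m (double drainage).
U > 60%: T_v = 1.781 − 0.933·log₁₀(100 − 71) = 0.41658.
t = T_v·H_d²/c_v = 0.41658×3.45²/4.7 = 1.055 years.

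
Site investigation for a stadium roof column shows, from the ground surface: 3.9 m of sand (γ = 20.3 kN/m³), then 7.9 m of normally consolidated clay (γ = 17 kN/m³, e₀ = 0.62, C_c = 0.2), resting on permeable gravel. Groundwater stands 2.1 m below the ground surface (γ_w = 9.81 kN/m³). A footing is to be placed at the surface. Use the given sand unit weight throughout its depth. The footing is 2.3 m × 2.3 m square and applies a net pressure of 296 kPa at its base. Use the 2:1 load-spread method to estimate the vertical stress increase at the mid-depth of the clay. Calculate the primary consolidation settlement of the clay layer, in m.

S_c ≈ 0.0662 m

Mid-depth of clay below the ground surface: z = 3.9 + 7.9/2 = 7.85 m.
Total vertical stress at mid-clay: σ_v = 20.3×3.9 + 17×3.95 = 146.32 kPa.
Pore pressure: u = 9.81×(7.85 − 2.1) = 56.408 kPa.
Initial effective stress: σ'_0 = σ_v − u = 146.32 − 56.408 = 89.912 kPa.
Stress increase at mid-clay by the 2:1 spreading method:
Δσ = qBL/((B+z)(L+z)) = 296×2.3×2.3/((2.3+7.85)(2.3+7.85)) = 15.199 kPa
Final effective stress: σ'_f = σ'_0 + Δσ = 89.912 + 15.199 = 105.11 kPa.
Normally consolidated clay, so the full stress increment lies on the virgin compression line:
S_c = C_c·H/(1+e₀)·log₁₀(σ'_f/σ'_0) = 0.2×7.9/(1+0.62)×log₁₀(105.11/89.912)
    = 0.97531 × 0.067826 = 0.06615 m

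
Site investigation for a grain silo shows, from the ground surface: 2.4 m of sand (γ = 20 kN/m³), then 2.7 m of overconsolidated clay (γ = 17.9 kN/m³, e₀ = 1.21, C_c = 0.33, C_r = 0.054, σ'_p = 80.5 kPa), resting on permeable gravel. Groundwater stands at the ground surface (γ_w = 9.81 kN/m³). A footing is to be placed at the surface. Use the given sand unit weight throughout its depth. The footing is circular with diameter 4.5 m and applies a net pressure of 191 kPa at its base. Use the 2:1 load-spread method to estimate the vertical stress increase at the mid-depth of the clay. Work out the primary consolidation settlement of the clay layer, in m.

Mid-depth of clay below the ground surface: z = 2.4 + 2.7/2 = 3.75 m.
Total vertical stress at mid-clay: σ_v = 20×2.4 + 17.9×1.35 = 72.165 kPa.
Pore pressure: u = 9.81×(3.75 − 0) = 36.788 kPa.
Initial effective stress: σ'_0 = σ_v − u = 72.165 − 36.788 = 35.377 kPa.
Stress increase at mid-clay by the 2:1 spreading method:
Δσ ≈ qD²/(D+z)² = 191×4.5²/(4.5+3.75)² = 56.826 kPa
Final effective stress: σ'_f = 35.377 + 56.826 = 92.203 kPa.
σ'_f = 92.203 > σ'_p = 80.5 kPa, so the stress path crosses the preconsolidation pressure — recompression up to σ'_p, then virgin compression beyond:
S_c = H/(1+e₀)·[C_r·log₁₀(σ'_p/σ'_0) + C_c·log₁₀(σ'_f/σ'_p)]
    = 2.7/2.21 × [0.054×log₁₀(80.5/35.377) + 0.33×log₁₀(92.203/80.5)]
    = 1.2217 × [0.019282 + 0.019453] = 0.04732 m

S_c ≈ 0.0473 m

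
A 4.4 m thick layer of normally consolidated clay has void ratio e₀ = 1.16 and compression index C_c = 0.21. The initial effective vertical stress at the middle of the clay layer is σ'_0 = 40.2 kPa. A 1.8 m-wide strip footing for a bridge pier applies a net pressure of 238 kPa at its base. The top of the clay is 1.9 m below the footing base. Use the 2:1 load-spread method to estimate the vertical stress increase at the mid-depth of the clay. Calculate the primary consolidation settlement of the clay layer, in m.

Mid-depth of clay below the footing base: z = 1.9 + 4.4/2 = 4.1 m.
Stress increase at mid-clay by the 2:1 spreading method:
Δσ = qB/(B+z) = 238×1.8/(1.8+4.1) = 72.61 kPa
Final effective stress: σ'_f = σ'_0 + Δσ = 40.2 + 72.61 = 112.81 kPa.
Normally consolidated clay, so the full stress increment lies on the virgin compression line:
S_c = C_c·H/(1+e₀)·log₁₀(σ'_f/σ'_0) = 0.21×4.4/(1+1.16)×log₁₀(112.81/40.2)
    = 0.42778 × 0.44812 = 0.1917 m

S_c ≈ 0.192 m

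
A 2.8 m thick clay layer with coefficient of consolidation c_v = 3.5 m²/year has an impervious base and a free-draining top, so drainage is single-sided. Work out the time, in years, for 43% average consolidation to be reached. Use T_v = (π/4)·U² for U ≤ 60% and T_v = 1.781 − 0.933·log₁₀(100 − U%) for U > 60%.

t ≈ 0.325 years

Drainage path length: H_d = H = 2.8 m (single drainage).
U ≤ 60%: T_v = (π/4)·U² = (π/4)×0.43² = 0.14522.
t = T_v·H_d²/c_v = 0.14522×2.8²/3.5 = 0.3253 years.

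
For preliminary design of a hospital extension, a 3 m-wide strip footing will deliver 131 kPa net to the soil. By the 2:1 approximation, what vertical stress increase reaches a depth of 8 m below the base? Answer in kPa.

By the 2:1 method the load spreads at 1 horizontal : 2 vertical, so at depth z the loaded area has grown by z in each plan dimension:
Δσ = qB/(B+z) = 131×3/(3+8) = 35.727 kPa

Δσ_z ≈ 35.7 kPa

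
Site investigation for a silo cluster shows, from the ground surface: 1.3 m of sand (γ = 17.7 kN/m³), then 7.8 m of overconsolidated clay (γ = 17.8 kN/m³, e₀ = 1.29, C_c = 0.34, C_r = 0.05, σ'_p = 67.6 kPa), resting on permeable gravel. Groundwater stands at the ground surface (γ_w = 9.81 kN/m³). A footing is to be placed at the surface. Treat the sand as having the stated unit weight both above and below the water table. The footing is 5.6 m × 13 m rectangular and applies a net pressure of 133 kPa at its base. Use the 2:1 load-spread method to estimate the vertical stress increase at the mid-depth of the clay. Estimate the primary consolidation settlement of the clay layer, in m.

S_c ≈ 0.184 m

Mid-depth of clay below the ground surface: z = 1.3 + 7.8/2 = 5.2 m.
Total vertical stress at mid-clay: σ_v = 17.7×1.3 + 17.8×3.9 = 92.43 kPa.
Pore pressure: u = 9.81×(5.2 − 0) = 51.012 kPa.
Initial effective stress: σ'_0 = σ_v − u = 92.43 − 51.012 = 41.418 kPa.
Stress increase at mid-clay by the 2:1 spreading method:
Δσ = qBL/((B+z)(L+z)) = 133×5.6×13/((5.6+5.2)(13+5.2)) = 49.259 kPa
Final effective stress: σ'_f = 41.418 + 49.259 = 90.677 kPa.
σ'_f = 90.677 > σ'_p = 67.6 kPa, so the stress path crosses the preconsolidation pressure — recompression up to σ'_p, then virgin compression beyond:
S_c = H/(1+e₀)·[C_r·log₁₀(σ'_p/σ'_0) + C_c·log₁₀(σ'_f/σ'_p)]
    = 7.8/2.29 × [0.05×log₁₀(67.6/41.418) + 0.34×log₁₀(90.677/67.6)]
    = 3.4061 × [0.010638 + 0.043367] = 0.1839 m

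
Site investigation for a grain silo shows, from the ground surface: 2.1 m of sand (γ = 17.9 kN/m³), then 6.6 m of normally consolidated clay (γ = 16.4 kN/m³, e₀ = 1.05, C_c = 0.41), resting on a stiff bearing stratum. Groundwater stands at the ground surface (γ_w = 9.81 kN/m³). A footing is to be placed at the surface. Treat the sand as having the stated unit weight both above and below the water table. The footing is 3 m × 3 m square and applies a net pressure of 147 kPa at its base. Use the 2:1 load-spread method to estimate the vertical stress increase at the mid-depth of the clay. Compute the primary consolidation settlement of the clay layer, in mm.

Mid-depth of clay below the ground surface: z = 2.1 + 6.6/2 = 5.4 m.
Total vertical stress at mid-clay: σ_v = 17.9×2.1 + 16.4×3.3 = 91.71 kPa.
Pore pressure: u = 9.81×(5.4 − 0) = 52.974 kPa.
Initial effective stress: σ'_0 = σ_v − u = 91.71 − 52.974 = 38.736 kPa.
Stress increase at mid-clay by the 2:1 spreading method:
Δσ = qBL/((B+z)(L+z)) = 147×3×3/((3+5.4)(3+5.4)) = 18.75 kPa
Final effective stress: σ'_f = σ'_0 + Δσ = 38.736 + 18.75 = 57.486 kPa.
Normally consolidated clay, so the full stress increment lies on the virgin compression line:
S_c = C_c·H/(1+e₀)·log₁₀(σ'_f/σ'_0) = 0.41×6.6/(1+1.05)×log₁₀(57.486/38.736)
    = 1.32 × 0.17145 = 0.2263 m

S_c ≈ 226 mm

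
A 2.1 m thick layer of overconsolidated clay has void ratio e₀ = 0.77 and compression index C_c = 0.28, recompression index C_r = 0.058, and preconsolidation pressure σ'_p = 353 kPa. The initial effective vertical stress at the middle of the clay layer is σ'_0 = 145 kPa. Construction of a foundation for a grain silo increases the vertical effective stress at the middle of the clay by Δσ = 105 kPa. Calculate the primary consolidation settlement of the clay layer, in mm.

S_c ≈ 16.3 mm

Final effective stress: σ'_f = 145 + 105 = 250 kPa.
σ'_f = 250 ≤ σ'_p = 353 kPa, so the clay remains overconsolidated and only the recompression index applies:
S_c = C_r·H/(1+e₀)·log₁₀(σ'_f/σ'_0) = 0.058×2.1/1.77×log₁₀(250/145)
    = 0.068811 × 0.23657 = 0.01628 m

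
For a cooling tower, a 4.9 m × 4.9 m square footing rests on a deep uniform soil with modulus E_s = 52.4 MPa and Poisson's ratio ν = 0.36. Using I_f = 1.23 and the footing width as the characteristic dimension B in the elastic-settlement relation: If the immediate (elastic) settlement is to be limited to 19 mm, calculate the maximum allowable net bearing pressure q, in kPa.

q ≈ 190 kPa

E_s = 52.4 MPa = 52400 kPa.
S_e = q·B·(1−ν²)/E_s · I_f  ⇒  q = S_e·E_s / (B·(1−ν²)·I_f).
q = 0.019 × 52400 / (4.9 × 0.8704 × 1.23) = 189.8 kPa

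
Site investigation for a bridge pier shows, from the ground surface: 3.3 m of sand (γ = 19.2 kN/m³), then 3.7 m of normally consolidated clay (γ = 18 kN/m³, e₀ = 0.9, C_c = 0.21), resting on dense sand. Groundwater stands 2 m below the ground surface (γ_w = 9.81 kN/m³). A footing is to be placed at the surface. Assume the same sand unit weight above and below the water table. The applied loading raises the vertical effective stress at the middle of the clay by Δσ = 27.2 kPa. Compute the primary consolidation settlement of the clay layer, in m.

Mid-depth of clay below the ground surface: z = 3.3 + 3.7/2 = 5.15 m.
Total vertical stress at mid-clay: σ_v = 19.2×3.3 + 18×1.85 = 96.66 kPa.
Pore pressure: u = 9.81×(5.15 − 2) = 30.902 kPa.
Initial effective stress: σ'_0 = σ_v − u = 96.66 − 30.902 = 65.758 kPa.
Final effective stress: σ'_f = σ'_0 + Δσ = 65.758 + 27.2 = 92.958 kPa.
Normally consolidated clay, so the full stress increment lies on the virgin compression line:
S_c = C_c·H/(1+e₀)·log₁₀(σ'_f/σ'_0) = 0.21×3.7/(1+0.9)×log₁₀(92.958/65.758)
    = 0.40895 × 0.15034 = 0.06148 m

S_c ≈ 0.0615 m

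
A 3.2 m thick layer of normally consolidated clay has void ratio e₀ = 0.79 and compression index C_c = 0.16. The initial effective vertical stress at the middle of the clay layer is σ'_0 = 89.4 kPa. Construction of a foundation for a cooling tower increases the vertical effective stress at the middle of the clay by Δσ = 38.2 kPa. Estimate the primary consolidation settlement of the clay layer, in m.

S_c ≈ 0.0442 m

Final effective stress: σ'_f = σ'_0 + Δσ = 89.4 + 38.2 = 127.6 kPa.
Normally consolidated clay, so the full stress increment lies on the virgin compression line:
S_c = C_c·H/(1+e₀)·log₁₀(σ'_f/σ'_0) = 0.16×3.2/(1+0.79)×log₁₀(127.6/89.4)
    = 0.28603 × 0.15451 = 0.04419 m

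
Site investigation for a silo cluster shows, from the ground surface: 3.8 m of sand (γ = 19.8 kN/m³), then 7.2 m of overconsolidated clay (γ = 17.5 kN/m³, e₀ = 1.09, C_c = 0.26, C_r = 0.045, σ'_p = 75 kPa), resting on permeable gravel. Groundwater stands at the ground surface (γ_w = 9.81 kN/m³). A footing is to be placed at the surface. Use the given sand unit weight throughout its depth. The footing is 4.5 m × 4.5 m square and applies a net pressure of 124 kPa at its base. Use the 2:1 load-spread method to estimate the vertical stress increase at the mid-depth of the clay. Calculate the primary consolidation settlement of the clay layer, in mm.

S_c ≈ 50.2 mm

Mid-depth of clay below the ground surface: z = 3.8 + 7.2/2 = 7.4 m.
Total vertical stress at mid-clay: σ_v = 19.8×3.8 + 17.5×3.6 = 138.24 kPa.
Pore pressure: u = 9.81×(7.4 − 0) = 72.594 kPa.
Initial effective stress: σ'_0 = σ_v − u = 138.24 − 72.594 = 65.646 kPa.
Stress increase at mid-clay by the 2:1 spreading method:
Δσ = qBL/((B+z)(L+z)) = 124×4.5×4.5/((4.5+7.4)(4.5+7.4)) = 17.732 kPa
Final effective stress: σ'_f = 65.646 + 17.732 = 83.378 kPa.
σ'_f = 83.378 > σ'_p = 75 kPa, so the stress path crosses the preconsolidation pressure — recompression up to σ'_p, then virgin compression beyond:
S_c = H/(1+e₀)·[C_r·log₁₀(σ'_p/σ'_0) + C_c·log₁₀(σ'_f/σ'_p)]
    = 7.2/2.09 × [0.045×log₁₀(75/65.646) + 0.26×log₁₀(83.378/75)]
    = 3.445 × [0.0026034 + 0.011957] = 0.05016 m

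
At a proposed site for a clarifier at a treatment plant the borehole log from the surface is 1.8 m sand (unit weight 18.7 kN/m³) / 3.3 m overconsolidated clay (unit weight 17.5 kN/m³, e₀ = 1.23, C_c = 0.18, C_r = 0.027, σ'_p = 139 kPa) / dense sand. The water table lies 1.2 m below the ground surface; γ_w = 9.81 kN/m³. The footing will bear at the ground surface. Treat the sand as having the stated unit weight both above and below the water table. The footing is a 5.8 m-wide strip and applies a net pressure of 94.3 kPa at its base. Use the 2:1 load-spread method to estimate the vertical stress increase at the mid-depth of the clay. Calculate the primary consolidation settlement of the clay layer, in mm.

Mid-depth of clay below the ground surface: z = 1.8 + 3.3/2 = 3.45 m.
Total vertical stress at mid-clay: σ_v = 18.7×1.8 + 17.5×1.65 = 62.535 kPa.
Pore pressure: u = 9.81×(3.45 − 1.2) = 22.073 kPa.
Initial effective stress: σ'_0 = σ_v − u = 62.535 − 22.073 = 40.462 kPa.
Stress increase at mid-clay by the 2:1 spreading method:
Δσ = qB/(B+z) = 94.3×5.8/(5.8+3.45) = 59.129 kPa
Final effective stress: σ'_f = 40.462 + 59.129 = 99.591 kPa.
σ'_f = 99.591 ≤ σ'_p = 139 kPa, so the clay remains overconsolidated and only the recompression index applies:
S_c = C_r·H/(1+e₀)·log₁₀(σ'_f/σ'_0) = 0.027×3.3/2.23×log₁₀(99.591/40.462)
    = 0.039955 × 0.39117 = 0.01563 m

S_c ≈ 15.6 mm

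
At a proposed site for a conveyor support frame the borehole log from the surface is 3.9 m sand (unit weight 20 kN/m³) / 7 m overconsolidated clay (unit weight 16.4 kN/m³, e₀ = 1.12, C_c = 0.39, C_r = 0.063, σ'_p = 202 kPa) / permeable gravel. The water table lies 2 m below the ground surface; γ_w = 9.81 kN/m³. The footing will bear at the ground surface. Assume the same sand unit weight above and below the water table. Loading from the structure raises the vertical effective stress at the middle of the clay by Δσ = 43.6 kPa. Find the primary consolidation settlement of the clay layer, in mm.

S_c ≈ 38.4 mm

Mid-depth of clay below the ground surface: z = 3.9 + 7/2 = 7.4 m.
Total vertical stress at mid-clay: σ_v = 20×3.9 + 16.4×3.5 = 135.4 kPa.
Pore pressure: u = 9.81×(7.4 − 2) = 52.974 kPa.
Initial effective stress: σ'_0 = σ_v − u = 135.4 − 52.974 = 82.426 kPa.
Final effective stress: σ'_f = 82.426 + 43.6 = 126.03 kPa.
σ'_f = 126.03 ≤ σ'_p = 202 kPa, so the clay remains overconsolidated and only the recompression index applies:
S_c = C_r·H/(1+e₀)·log₁₀(σ'_f/σ'_0) = 0.063×7/2.12×log₁₀(126.03/82.426)
    = 0.20802 × 0.18441 = 0.03836 m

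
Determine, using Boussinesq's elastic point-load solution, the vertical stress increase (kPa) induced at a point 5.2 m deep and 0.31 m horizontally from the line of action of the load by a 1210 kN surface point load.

Boussinesq vertical stress below a point load on an elastic half-space:
Δσ_z = 3P/(2πz²) · [1 + (r/z)²]^(−5/2)
r/z = 0.31/5.2 = 0.059615; [1+(r/z)²]^(−5/2) = 0.99117.
Δσ_z = 3×1210/(2π×5.2²) × 0.99117 = 21.366 × 0.99117 = 21.18 kPa

Δσ_z ≈ 21.2 kPa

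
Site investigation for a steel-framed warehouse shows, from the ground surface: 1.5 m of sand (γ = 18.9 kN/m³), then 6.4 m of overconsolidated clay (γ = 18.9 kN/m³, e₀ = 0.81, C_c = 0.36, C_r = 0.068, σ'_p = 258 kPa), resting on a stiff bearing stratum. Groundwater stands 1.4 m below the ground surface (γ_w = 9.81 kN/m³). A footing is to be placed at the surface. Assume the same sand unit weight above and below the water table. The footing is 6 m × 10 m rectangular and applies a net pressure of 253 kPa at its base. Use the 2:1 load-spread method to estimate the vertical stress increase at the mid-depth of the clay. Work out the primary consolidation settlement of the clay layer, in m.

Mid-depth of clay below the ground surface: z = 1.5 + 6.4/2 = 4.7 m.
Total vertical stress at mid-clay: σ_v = 18.9×1.5 + 18.9×3.2 = 88.83 kPa.
Pore pressure: u = 9.81×(4.7 − 1.4) = 32.373 kPa.
Initial effective stress: σ'_0 = σ_v − u = 88.83 − 32.373 = 56.457 kPa.
Stress increase at mid-clay by the 2:1 spreading method:
Δσ = qBL/((B+z)(L+z)) = 253×6×10/((6+4.7)(10+4.7)) = 96.51 kPa
Final effective stress: σ'_f = 56.457 + 96.51 = 152.97 kPa.
σ'_f = 152.97 ≤ σ'_p = 258 kPa, so the clay remains overconsolidated and only the recompression index applies:
S_c = C_r·H/(1+e₀)·log₁₀(σ'_f/σ'_0) = 0.068×6.4/1.81×log₁₀(152.97/56.457)
    = 0.24044 × 0.43289 = 0.1041 m

S_c ≈ 0.104 m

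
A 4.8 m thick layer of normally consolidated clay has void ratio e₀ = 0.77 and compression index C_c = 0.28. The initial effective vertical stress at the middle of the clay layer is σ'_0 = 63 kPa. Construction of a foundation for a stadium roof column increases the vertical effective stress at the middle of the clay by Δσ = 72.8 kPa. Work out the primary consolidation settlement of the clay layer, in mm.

Final effective stress: σ'_f = σ'_0 + Δσ = 63 + 72.8 = 135.8 kPa.
Normally consolidated clay, so the full stress increment lies on the virgin compression line:
S_c = C_c·H/(1+e₀)·log₁₀(σ'_f/σ'_0) = 0.28×4.8/(1+0.77)×log₁₀(135.8/63)
    = 0.75932 × 0.33356 = 0.2533 m

S_c ≈ 253 mm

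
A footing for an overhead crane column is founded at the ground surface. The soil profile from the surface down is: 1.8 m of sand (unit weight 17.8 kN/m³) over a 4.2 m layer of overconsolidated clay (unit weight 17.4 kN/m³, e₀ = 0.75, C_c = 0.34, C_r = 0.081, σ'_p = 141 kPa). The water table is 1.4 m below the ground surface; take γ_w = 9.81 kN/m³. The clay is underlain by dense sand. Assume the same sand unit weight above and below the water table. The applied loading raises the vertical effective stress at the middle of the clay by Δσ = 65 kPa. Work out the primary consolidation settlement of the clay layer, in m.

Mid-depth of clay below the ground surface: z = 1.8 + 4.2/2 = 3.9 m.
Total vertical stress at mid-clay: σ_v = 17.8×1.8 + 17.4×2.1 = 68.58 kPa.
Pore pressure: u = 9.81×(3.9 − 1.4) = 24.525 kPa.
Initial effective stress: σ'_0 = σ_v − u = 68.58 − 24.525 = 44.055 kPa.
Final effective stress: σ'_f = 44.055 + 65 = 109.06 kPa.
σ'_f = 109.06 ≤ σ'_p = 141 kPa, so the clay remains overconsolidated and only the recompression index applies:
S_c = C_r·H/(1+e₀)·log₁₀(σ'_f/σ'_0) = 0.081×4.2/1.75×log₁₀(109.06/44.055)
    = 0.1944 × 0.39367 = 0.07653 m

S_c ≈ 0.0765 m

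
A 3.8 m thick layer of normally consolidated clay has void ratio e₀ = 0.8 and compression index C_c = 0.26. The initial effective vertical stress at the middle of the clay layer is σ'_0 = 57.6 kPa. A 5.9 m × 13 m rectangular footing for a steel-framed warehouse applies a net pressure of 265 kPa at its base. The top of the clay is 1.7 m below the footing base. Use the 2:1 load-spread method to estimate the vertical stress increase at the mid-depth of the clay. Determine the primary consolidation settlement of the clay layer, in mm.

Mid-depth of clay below the footing base: z = 1.7 + 3.8/2 = 3.6 m.
Stress increase at mid-clay by the 2:1 spreading method:
Δσ = qBL/((B+z)(L+z)) = 265×5.9×13/((5.9+3.6)(13+3.6)) = 128.89 kPa
Final effective stress: σ'_f = σ'_0 + Δσ = 57.6 + 128.89 = 186.49 kPa.
Normally consolidated clay, so the full stress increment lies on the virgin compression line:
S_c = C_c·H/(1+e₀)·log₁₀(σ'_f/σ'_0) = 0.26×3.8/(1+0.8)×log₁₀(186.49/57.6)
    = 0.54889 × 0.51023 = 0.2801 m

S_c ≈ 280 mm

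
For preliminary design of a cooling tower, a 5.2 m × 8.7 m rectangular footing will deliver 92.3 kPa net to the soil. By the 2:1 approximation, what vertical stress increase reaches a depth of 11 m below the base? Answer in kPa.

Δσ_z ≈ 13.1 kPa

By the 2:1 method the load spreads at 1 horizontal : 2 vertical, so at depth z the loaded area has grown by z in each plan dimension:
Δσ = qBL/((B+z)(L+z)) = 92.3×5.2×8.7/((5.2+11)(8.7+11)) = 13.084 kPa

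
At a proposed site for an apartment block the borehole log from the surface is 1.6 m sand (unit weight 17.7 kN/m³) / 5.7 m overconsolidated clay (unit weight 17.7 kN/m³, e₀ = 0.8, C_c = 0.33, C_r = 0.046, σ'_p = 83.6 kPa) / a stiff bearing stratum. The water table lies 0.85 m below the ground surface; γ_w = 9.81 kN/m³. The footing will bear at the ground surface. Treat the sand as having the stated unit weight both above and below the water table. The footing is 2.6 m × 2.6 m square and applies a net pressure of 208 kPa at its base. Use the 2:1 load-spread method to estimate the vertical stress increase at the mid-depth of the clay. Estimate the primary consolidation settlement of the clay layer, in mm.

Mid-depth of clay below the ground surface: z = 1.6 + 5.7/2 = 4.45 m.
Total vertical stress at mid-clay: σ_v = 17.7×1.6 + 17.7×2.85 = 78.765 kPa.
Pore pressure: u = 9.81×(4.45 − 0.85) = 35.316 kPa.
Initial effective stress: σ'_0 = σ_v − u = 78.765 − 35.316 = 43.449 kPa.
Stress increase at mid-clay by the 2:1 spreading method:
Δσ = qBL/((B+z)(L+z)) = 208×2.6×2.6/((2.6+4.45)(2.6+4.45)) = 28.29 kPa
Final effective stress: σ'_f = 43.449 + 28.29 = 71.739 kPa.
σ'_f = 71.739 ≤ σ'_p = 83.6 kPa, so the clay remains overconsolidated and only the recompression index applies:
S_c = C_r·H/(1+e₀)·log₁₀(σ'_f/σ'_0) = 0.046×5.7/1.8×log₁₀(71.739/43.449)
    = 0.14567 × 0.21778 = 0.03172 m

S_c ≈ 31.7 mm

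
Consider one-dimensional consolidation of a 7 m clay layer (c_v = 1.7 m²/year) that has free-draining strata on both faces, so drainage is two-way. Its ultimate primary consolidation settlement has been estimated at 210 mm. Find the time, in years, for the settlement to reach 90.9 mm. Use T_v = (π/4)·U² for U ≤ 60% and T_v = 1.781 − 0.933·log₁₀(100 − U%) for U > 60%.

t ≈ 1.06 years

Drainage path length: H_d = H/2 = 3.5 m (double drainage).
U = S(t)/S_ult = 90.9/210 = 0.4329.
U ≤ 60%: T_v = (π/4)·U² = (π/4)×0.43286² = 0.14716.
t = T_v·H_d²/c_v = 0.14716×3.5²/1.7 = 1.06 years.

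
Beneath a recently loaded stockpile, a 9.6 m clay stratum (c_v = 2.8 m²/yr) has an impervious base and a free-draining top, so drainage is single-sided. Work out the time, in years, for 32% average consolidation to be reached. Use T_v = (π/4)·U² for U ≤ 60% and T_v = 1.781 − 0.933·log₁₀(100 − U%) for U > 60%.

Drainage path length: H_d = H = 9.6 m (single drainage).
U ≤ 60%: T_v = (π/4)·U² = (π/4)×0.32² = 0.080425.
t = T_v·H_d²/c_v = 0.080425×9.6²/2.8 = 2.647 years.

t ≈ 2.65 years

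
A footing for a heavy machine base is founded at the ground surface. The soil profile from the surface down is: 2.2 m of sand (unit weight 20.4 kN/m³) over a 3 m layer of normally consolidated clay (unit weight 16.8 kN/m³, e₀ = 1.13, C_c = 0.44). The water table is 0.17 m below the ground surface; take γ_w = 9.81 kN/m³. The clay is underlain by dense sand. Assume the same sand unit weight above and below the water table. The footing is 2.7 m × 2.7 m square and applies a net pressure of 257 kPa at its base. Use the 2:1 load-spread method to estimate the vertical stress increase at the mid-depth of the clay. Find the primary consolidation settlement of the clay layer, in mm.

Mid-depth of clay below the ground surface: z = 2.2 + 3/2 = 3.7 m.
Total vertical stress at mid-clay: σ_v = 20.4×2.2 + 16.8×1.5 = 70.08 kPa.
Pore pressure: u = 9.81×(3.7 − 0.17) = 34.629 kPa.
Initial effective stress: σ'_0 = σ_v − u = 70.08 − 34.629 = 35.451 kPa.
Stress increase at mid-clay by the 2:1 spreading method:
Δσ = qBL/((B+z)(L+z)) = 257×2.7×2.7/((2.7+3.7)(2.7+3.7)) = 45.74 kPa
Final effective stress: σ'_f = σ'_0 + Δσ = 35.451 + 45.74 = 81.191 kPa.
Normally consolidated clay, so the full stress increment lies on the virgin compression line:
S_c = C_c·H/(1+e₀)·log₁₀(σ'_f/σ'_0) = 0.44×3/(1+1.13)×log₁₀(81.191/35.451)
    = 0.61972 × 0.35988 = 0.223 m

S_c ≈ 223 mm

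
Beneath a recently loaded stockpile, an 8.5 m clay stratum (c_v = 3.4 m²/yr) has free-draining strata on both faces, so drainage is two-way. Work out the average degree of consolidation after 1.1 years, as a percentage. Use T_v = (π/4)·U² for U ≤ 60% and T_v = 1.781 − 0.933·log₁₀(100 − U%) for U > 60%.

U ≈ 51.3 %

Drainage path length: H_d = H/2 = 4.25 m (double drainage).
T_v = c_v·t/H_d² = 3.4×1.1/4.25² = 0.20706.
T_v = 0.20706 corresponds to the U ≤ 60% branch:
U = √(4T_v/π) = 0.5135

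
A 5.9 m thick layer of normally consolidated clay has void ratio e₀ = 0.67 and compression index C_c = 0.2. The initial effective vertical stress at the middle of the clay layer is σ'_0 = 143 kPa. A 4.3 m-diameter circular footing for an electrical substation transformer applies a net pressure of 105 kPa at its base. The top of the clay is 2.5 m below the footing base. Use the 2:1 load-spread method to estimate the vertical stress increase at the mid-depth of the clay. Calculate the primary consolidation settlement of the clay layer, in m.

S_c ≈ 0.041 m

Mid-depth of clay below the footing base: z = 2.5 + 5.9/2 = 5.45 m.
Stress increase at mid-clay by the 2:1 spreading method:
Δσ ≈ qD²/(D+z)² = 105×4.3²/(4.3+5.45)² = 20.423 kPa
Final effective stress: σ'_f = σ'_0 + Δσ = 143 + 20.423 = 163.42 kPa.
Normally consolidated clay, so the full stress increment lies on the virgin compression line:
S_c = C_c·H/(1+e₀)·log₁₀(σ'_f/σ'_0) = 0.2×5.9/(1+0.67)×log₁₀(163.42/143)
    = 0.70659 × 0.057969 = 0.04096 m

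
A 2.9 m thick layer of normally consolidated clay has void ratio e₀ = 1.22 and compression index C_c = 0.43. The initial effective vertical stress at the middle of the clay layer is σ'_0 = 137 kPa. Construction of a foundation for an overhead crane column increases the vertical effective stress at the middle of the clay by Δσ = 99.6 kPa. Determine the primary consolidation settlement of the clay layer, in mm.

S_c ≈ 133 mm

Final effective stress: σ'_f = σ'_0 + Δσ = 137 + 99.6 = 236.6 kPa.
Normally consolidated clay, so the full stress increment lies on the virgin compression line:
S_c = C_c·H/(1+e₀)·log₁₀(σ'_f/σ'_0) = 0.43×2.9/(1+1.22)×log₁₀(236.6/137)
    = 0.56171 × 0.23729 = 0.1333 m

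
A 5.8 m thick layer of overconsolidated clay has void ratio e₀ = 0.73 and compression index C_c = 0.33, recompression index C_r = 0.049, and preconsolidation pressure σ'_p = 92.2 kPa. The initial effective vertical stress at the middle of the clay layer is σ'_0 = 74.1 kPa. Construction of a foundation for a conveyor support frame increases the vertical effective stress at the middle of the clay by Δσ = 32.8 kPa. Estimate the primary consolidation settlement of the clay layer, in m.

S_c ≈ 0.0867 m

Final effective stress: σ'_f = 74.1 + 32.8 = 106.9 kPa.
σ'_f = 106.9 > σ'_p = 92.2 kPa, so the stress path crosses the preconsolidation pressure — recompression up to σ'_p, then virgin compression beyond:
S_c = H/(1+e₀)·[C_r·log₁₀(σ'_p/σ'_0) + C_c·log₁₀(σ'_f/σ'_p)]
    = 5.8/1.73 × [0.049×log₁₀(92.2/74.1) + 0.33×log₁₀(106.9/92.2)]
    = 3.3526 × [0.0046507 + 0.021201] = 0.08667 m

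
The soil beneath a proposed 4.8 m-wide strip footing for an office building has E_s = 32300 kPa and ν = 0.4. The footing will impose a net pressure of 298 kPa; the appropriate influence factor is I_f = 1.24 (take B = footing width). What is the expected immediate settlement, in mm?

S_e ≈ 46.1 mm

Immediate (elastic) settlement: S_e = q·B·(1−ν²)/E_s · I_f.
S_e = 298 × 4.8 × (1 − 0.4²) / 32300 × 1.24
    = 298 × 4.8 × 0.84 / 32300 × 1.24
    = 0.04613 m = 46.13 mm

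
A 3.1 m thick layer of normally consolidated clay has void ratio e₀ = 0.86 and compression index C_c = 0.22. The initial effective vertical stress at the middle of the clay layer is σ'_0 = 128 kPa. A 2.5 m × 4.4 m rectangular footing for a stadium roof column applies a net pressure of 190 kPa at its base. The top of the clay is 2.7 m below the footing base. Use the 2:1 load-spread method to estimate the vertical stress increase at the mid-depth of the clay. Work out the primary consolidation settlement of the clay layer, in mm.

S_c ≈ 39.3 mm

Mid-depth of clay below the footing base: z = 2.7 + 3.1/2 = 4.25 m.
Stress increase at mid-clay by the 2:1 spreading method:
Δσ = qBL/((B+z)(L+z)) = 190×2.5×4.4/((2.5+4.25)(4.4+4.25)) = 35.795 kPa
Final effective stress: σ'_f = σ'_0 + Δσ = 128 + 35.795 = 163.8 kPa.
Normally consolidated clay, so the full stress increment lies on the virgin compression line:
S_c = C_c·H/(1+e₀)·log₁₀(σ'_f/σ'_0) = 0.22×3.1/(1+0.86)×log₁₀(163.8/128)
    = 0.36667 × 0.1071 = 0.03927 m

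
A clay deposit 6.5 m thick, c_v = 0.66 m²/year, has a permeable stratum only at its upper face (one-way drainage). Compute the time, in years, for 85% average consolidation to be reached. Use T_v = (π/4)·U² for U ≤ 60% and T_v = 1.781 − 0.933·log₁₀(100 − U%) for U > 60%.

t ≈ 43.8 years

Drainage path length: H_d = H = 6.5 m (single drainage).
U > 60%: T_v = 1.781 − 0.933·log₁₀(100 − 85) = 0.68371.
t = T_v·H_d²/c_v = 0.68371×6.5²/0.66 = 43.77 years.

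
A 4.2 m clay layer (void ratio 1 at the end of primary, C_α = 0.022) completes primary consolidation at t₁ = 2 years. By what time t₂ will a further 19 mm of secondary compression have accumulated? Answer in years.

S_s = C_α·H/(1+e_p)·log₁₀(t₂/t₁) ⇒ log₁₀(t₂/t₁) = S_s·(1+e_p)/(C_α·H).
log₁₀(t₂/t₁) = 0.019 × (1+1) / (0.022×4.2) = 0.4113
t₂ = t₁ × 10^0.4113 = 2 × 2.578 = 5.156 years

t₂ ≈ 5.16 years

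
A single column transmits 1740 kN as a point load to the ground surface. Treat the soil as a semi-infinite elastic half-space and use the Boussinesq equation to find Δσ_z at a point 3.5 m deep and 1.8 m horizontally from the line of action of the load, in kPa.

Boussinesq vertical stress below a point load on an elastic half-space:
Δσ_z = 3P/(2πz²) · [1 + (r/z)²]^(−5/2)
r/z = 1.8/3.5 = 0.51429; [1+(r/z)²]^(−5/2) = 0.55618.
Δσ_z = 3×1740/(2π×3.5²) × 0.55618 = 67.819 × 0.55618 = 37.72 kPa

Δσ_z ≈ 37.7 kPa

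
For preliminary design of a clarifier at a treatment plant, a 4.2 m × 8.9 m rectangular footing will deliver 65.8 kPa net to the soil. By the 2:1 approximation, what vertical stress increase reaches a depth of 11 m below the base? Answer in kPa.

Δσ_z ≈ 8.13 kPa

By the 2:1 method the load spreads at 1 horizontal : 2 vertical, so at depth z the loaded area has grown by z in each plan dimension:
Δσ = qBL/((B+z)(L+z)) = 65.8×4.2×8.9/((4.2+11)(8.9+11)) = 8.1315 kPa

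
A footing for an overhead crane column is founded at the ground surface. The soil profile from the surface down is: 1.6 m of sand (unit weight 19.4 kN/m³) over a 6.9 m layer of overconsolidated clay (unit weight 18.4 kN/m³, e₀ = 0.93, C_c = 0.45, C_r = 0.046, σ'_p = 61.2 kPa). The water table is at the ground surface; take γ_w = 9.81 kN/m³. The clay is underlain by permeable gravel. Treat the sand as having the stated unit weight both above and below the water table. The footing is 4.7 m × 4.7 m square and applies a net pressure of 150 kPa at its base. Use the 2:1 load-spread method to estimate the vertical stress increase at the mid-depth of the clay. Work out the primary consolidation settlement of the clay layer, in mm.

Mid-depth of clay below the ground surface: z = 1.6 + 6.9/2 = 5.05 m.
Total vertical stress at mid-clay: σ_v = 19.4×1.6 + 18.4×3.45 = 94.52 kPa.
Pore pressure: u = 9.81×(5.05 − 0) = 49.541 kPa.
Initial effective stress: σ'_0 = σ_v − u = 94.52 − 49.541 = 44.979 kPa.
Stress increase at mid-clay by the 2:1 spreading method:
Δσ = qBL/((B+z)(L+z)) = 150×4.7×4.7/((4.7+5.05)(4.7+5.05)) = 34.856 kPa
Final effective stress: σ'_f = 44.979 + 34.856 = 79.835 kPa.
σ'_f = 79.835 > σ'_p = 61.2 kPa, so the stress path crosses the preconsolidation pressure — recompression up to σ'_p, then virgin compression beyond:
S_c = H/(1+e₀)·[C_r·log₁₀(σ'_p/σ'_0) + C_c·log₁₀(σ'_f/σ'_p)]
    = 6.9/1.93 × [0.046×log₁₀(61.2/44.979) + 0.45×log₁₀(79.835/61.2)]
    = 3.5751 × [0.0061521 + 0.051949] = 0.2077 m

S_c ≈ 208 mm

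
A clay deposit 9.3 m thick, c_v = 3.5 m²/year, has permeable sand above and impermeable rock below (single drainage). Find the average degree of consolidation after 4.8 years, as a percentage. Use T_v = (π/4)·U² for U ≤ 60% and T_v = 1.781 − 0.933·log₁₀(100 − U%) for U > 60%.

U ≈ 49.7 %

Drainage path length: H_d = H = 9.3 m (single drainage).
T_v = c_v·t/H_d² = 3.5×4.8/9.3² = 0.19424.
T_v = 0.19424 corresponds to the U ≤ 60% branch:
U = √(4T_v/π) = 0.4973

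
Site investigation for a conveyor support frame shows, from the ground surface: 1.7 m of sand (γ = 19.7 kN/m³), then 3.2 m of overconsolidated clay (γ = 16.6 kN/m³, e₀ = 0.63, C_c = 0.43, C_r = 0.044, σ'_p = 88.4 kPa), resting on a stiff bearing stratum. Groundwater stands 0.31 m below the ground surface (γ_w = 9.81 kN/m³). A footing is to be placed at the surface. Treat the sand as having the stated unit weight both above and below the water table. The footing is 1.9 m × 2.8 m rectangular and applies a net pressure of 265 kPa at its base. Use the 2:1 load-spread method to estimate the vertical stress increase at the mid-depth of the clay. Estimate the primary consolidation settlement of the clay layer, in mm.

Mid-depth of clay below the ground surface: z = 1.7 + 3.2/2 = 3.3 m.
Total vertical stress at mid-clay: σ_v = 19.7×1.7 + 16.6×1.6 = 60.05 kPa.
Pore pressure: u = 9.81×(3.3 − 0.31) = 29.332 kPa.
Initial effective stress: σ'_0 = σ_v − u = 60.05 − 29.332 = 30.718 kPa.
Stress increase at mid-clay by the 2:1 spreading method:
Δσ = qBL/((B+z)(L+z)) = 265×1.9×2.8/((1.9+3.3)(2.8+3.3)) = 44.445 kPa
Final effective stress: σ'_f = 30.718 + 44.445 = 75.163 kPa.
σ'_f = 75.163 ≤ σ'_p = 88.4 kPa, so the clay remains overconsolidated and only the recompression index applies:
S_c = C_r·H/(1+e₀)·log₁₀(σ'_f/σ'_0) = 0.044×3.2/1.63×log₁₀(75.163/30.718)
    = 0.086381 × 0.38861 = 0.03357 m

S_c ≈ 33.6 mm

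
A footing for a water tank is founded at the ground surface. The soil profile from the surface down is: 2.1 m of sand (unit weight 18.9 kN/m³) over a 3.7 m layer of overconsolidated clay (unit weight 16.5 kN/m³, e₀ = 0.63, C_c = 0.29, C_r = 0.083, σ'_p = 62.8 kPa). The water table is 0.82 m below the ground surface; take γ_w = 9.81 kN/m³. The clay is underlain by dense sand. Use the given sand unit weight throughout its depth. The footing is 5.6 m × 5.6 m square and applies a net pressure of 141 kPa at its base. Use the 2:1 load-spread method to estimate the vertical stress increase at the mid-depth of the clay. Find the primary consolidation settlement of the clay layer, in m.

Mid-depth of clay below the ground surface: z = 2.1 + 3.7/2 = 3.95 m.
Total vertical stress at mid-clay: σ_v = 18.9×2.1 + 16.5×1.85 = 70.215 kPa.
Pore pressure: u = 9.81×(3.95 − 0.82) = 30.705 kPa.
Initial effective stress: σ'_0 = σ_v − u = 70.215 − 30.705 = 39.51 kPa.
Stress increase at mid-clay by the 2:1 spreading method:
Δσ = qBL/((B+z)(L+z)) = 141×5.6×5.6/((5.6+3.95)(5.6+3.95)) = 48.483 kPa
Final effective stress: σ'_f = 39.51 + 48.483 = 87.993 kPa.
σ'_f = 87.993 > σ'_p = 62.8 kPa, so the stress path crosses the preconsolidation pressure — recompression up to σ'_p, then virgin compression beyond:
S_c = H/(1+e₀)·[C_r·log₁₀(σ'_p/σ'_0) + C_c·log₁₀(σ'_f/σ'_p)]
    = 3.7/1.63 × [0.083×log₁₀(62.8/39.51) + 0.29×log₁₀(87.993/62.8)]
    = 2.2699 × [0.016704 + 0.042482] = 0.1343 m

S_c ≈ 0.134 m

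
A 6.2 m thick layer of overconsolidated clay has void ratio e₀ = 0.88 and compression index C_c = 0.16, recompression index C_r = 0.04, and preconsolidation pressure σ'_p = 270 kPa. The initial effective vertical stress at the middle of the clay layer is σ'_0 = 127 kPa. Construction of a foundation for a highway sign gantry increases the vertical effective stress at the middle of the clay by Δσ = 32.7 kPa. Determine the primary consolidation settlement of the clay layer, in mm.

Final effective stress: σ'_f = 127 + 32.7 = 159.7 kPa.
σ'_f = 159.7 ≤ σ'_p = 270 kPa, so the clay remains overconsolidated and only the recompression index applies:
S_c = C_r·H/(1+e₀)·log₁₀(σ'_f/σ'_0) = 0.04×6.2/1.88×log₁₀(159.7/127)
    = 0.13192 × 0.099501 = 0.01313 m

S_c ≈ 13.1 mm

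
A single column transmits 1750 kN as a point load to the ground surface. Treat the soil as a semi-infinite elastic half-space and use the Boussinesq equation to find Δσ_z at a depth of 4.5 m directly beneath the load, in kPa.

Δσ_z ≈ 41.3 kPa

Boussinesq vertical stress below a point load on an elastic half-space:
Δσ_z = 3P/(2πz²) · [1 + (r/z)²]^(−5/2)
r/z = 0/4.5 = 0; [1+(r/z)²]^(−5/2) = 1.
Δσ_z = 3×1750/(2π×4.5²) × 1 = 41.262 × 1 = 41.26 kPa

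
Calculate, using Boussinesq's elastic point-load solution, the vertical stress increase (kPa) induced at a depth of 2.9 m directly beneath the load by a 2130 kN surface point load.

Δσ_z ≈ 121 kPa

Boussinesq vertical stress below a point load on an elastic half-space:
Δσ_z = 3P/(2πz²) · [1 + (r/z)²]^(−5/2)
r/z = 0/2.9 = 0; [1+(r/z)²]^(−5/2) = 1.
Δσ_z = 3×2130/(2π×2.9²) × 1 = 120.93 × 1 = 120.9 kPa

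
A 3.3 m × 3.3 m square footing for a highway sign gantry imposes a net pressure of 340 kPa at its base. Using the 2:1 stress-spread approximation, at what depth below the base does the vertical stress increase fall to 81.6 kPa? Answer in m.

z ≈ 3.44 m

2:1 spreading — at depth z the loaded area has grown by z in each plan dimension:
qB²/(B+z)² = Δσ_z ⇒ z = B(√(q/Δσ_z) − 1) = 3.3×(√(340/81.6) − 1) = 3.436 m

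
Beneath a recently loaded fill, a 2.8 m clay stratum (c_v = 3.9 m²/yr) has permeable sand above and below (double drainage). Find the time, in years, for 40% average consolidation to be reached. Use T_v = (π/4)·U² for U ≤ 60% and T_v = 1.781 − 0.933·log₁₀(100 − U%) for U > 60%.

t ≈ 0.0632 years

Drainage path length: H_d = H/2 = 1.4 m (double drainage).
U ≤ 60%: T_v = (π/4)·U² = (π/4)×0.4² = 0.12566.
t = T_v·H_d²/c_v = 0.12566×1.4²/3.9 = 0.06315 years.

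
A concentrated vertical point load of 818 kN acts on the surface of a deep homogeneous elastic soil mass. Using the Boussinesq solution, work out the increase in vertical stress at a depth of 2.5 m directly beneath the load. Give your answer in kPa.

Boussinesq vertical stress below a point load on an elastic half-space:
Δσ_z = 3P/(2πz²) · [1 + (r/z)²]^(−5/2)
r/z = 0/2.5 = 0; [1+(r/z)²]^(−5/2) = 1.
Δσ_z = 3×818/(2π×2.5²) × 1 = 62.491 × 1 = 62.49 kPa

Δσ_z ≈ 62.5 kPa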